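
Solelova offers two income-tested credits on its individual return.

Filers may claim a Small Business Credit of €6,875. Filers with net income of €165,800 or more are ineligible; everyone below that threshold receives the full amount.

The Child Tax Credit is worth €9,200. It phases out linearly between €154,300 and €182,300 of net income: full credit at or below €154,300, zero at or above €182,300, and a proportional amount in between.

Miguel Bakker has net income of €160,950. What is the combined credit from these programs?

€13,890

Small Business Credit: €160,950 is below the €165,800 cutoff, so the full €6,875 applies.
Child Tax Credit: €160,950 is €6,650 into a €28,000 phase-out range, leaving 21,350/28,000 of the credit: €9,200 × 21,350/28,000 = €7,015.
Total: €6,875 + €7,015 = €13,890.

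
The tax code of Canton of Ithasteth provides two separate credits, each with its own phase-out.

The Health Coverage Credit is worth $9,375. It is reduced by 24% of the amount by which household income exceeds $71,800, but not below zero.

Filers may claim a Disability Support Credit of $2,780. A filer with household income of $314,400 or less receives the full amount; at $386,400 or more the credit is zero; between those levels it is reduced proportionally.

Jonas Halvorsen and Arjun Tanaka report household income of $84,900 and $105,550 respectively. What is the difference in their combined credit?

$4,956

Jonas ($84,900): Health Coverage Credit: 24% of the $13,100 excess over $71,800 is $3,144; credit = $9,375 − $3,144 = $6,231. Disability Support Credit: $84,900 is at or below the $314,400 threshold, so the full $2,780 applies. total $6,231 + $2,780 = $9,011
Arjun ($105,550): Health Coverage Credit: 24% of the $33,750 excess over $71,800 is $8,100; credit = $9,375 − $8,100 = $1,275. Disability Support Credit: $105,550 is at or below the $314,400 threshold, so the full $2,780 applies. total $1,275 + $2,780 = $4,055
Difference: |$9,011 − $4,055| = $4,956.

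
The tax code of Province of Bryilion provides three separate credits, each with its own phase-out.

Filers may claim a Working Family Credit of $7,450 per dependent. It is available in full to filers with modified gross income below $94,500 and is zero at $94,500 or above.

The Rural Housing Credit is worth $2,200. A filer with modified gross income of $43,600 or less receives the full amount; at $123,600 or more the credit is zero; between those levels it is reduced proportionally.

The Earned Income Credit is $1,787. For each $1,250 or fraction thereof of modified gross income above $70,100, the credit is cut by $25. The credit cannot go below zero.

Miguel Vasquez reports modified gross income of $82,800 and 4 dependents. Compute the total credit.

Working Family Credit: base = 4 × $7,450 = $29,800. $82,800 is below the $94,500 cutoff, so the full $29,800 applies.
Rural Housing Credit: $82,800 is $39,200 into a $80,000 phase-out range, leaving 40,800/80,000 of the credit: $2,200 × 40,800/80,000 = $1,122.
Earned Income Credit: income exceeds $70,100 by $12,700, which is 11 full-or-partial $1,250 increments; reduction = 11 × $25 = $275, leaving $1,512.
Total: $29,800 + $1,122 + $1,512 = $32,434.

$32,434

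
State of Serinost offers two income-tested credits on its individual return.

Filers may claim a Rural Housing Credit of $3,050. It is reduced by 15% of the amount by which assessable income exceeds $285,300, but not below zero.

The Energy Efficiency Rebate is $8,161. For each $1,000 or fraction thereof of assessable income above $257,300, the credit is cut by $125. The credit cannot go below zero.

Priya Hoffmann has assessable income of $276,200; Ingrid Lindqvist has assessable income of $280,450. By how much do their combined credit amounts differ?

Priya ($276,200): Rural Housing Credit: $276,200 is at or below the $285,300 threshold, so the full $3,050 applies. Energy Efficiency Rebate: income exceeds $257,300 by $18,900, which is 19 full-or-partial $1,000 increments; reduction = 19 × $125 = $2,375, leaving $5,786. total $3,050 + $5,786 = $8,836
Ingrid ($280,450): Rural Housing Credit: $280,450 is at or below the $285,300 threshold, so the full $3,050 applies. Energy Efficiency Rebate: income exceeds $257,300 by $23,150, which is 24 full-or-partial $1,000 increments; reduction = 24 × $125 = $3,000, leaving $5,161. total $3,050 + $5,161 = $8,211
Difference: |$8,836 − $8,211| = $625.

$625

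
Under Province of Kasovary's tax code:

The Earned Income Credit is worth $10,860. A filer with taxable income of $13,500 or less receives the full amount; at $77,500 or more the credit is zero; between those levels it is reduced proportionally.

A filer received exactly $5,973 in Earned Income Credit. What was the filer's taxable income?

$42,300

$5,973 is 5,973/10,860 of the full $10,860, so 4,887/10,860 of the $64,000 range has been used: income = $13,500 + $64,000 × 4,887/10,860 = $42,300.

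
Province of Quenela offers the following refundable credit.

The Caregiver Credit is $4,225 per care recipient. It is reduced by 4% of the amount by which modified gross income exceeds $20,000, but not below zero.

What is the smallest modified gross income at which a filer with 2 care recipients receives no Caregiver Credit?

$231,250

Full credit = 2 × $4,225 = $8,450.
The credit falls by 4% of each dollar above $20,000, so it reaches zero when the excess is $8,450 / 4% = $211,250: income = $20,000 + $211,250 = $231,250.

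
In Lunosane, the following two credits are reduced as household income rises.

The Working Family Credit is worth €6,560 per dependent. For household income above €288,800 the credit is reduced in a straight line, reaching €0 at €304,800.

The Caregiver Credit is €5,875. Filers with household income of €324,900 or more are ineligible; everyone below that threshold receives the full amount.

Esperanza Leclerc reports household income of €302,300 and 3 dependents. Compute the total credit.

€8,950

Working Family Credit: base = 3 × €6,560 = €19,680. €302,300 is €13,500 into a €16,000 phase-out range, leaving 2,500/16,000 of the credit: €19,680 × 2,500/16,000 = €3,075.
Caregiver Credit: €302,300 is below the €324,900 cutoff, so the full €5,875 applies.
Total: €3,075 + €5,875 = €8,950.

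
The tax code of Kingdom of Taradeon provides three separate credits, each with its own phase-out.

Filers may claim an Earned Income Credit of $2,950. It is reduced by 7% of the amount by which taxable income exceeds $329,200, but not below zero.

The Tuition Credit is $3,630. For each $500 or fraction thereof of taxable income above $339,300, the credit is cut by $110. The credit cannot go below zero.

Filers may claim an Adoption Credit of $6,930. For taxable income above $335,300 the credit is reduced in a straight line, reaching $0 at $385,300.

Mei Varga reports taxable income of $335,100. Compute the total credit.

Earned Income Credit: 7% of the $5,900 excess over $329,200 is $413; credit = $2,950 − $413 = $2,537.
Tuition Credit: $335,100 is at or below the $339,300 threshold, so the full $3,630 applies.
Adoption Credit: $335,100 is at or below the $335,300 threshold, so the full $6,930 applies.
Total: $2,537 + $3,630 + $6,930 = $13,097.

$13,097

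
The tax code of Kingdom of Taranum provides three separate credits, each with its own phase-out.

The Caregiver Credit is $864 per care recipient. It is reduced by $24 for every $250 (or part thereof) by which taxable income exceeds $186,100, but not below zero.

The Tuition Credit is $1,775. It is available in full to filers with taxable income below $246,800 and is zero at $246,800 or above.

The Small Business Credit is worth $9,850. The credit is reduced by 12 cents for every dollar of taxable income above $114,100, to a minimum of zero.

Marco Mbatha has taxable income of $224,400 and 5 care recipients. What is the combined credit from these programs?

$2,399

Caregiver Credit: base = 5 × $864 = $4,320. income exceeds $186,100 by $38,300, which is 154 full-or-partial $250 increments; reduction = 154 × $24 = $3,696, leaving $624.
Tuition Credit: $224,400 is below the $246,800 cutoff, so the full $1,775 applies.
Small Business Credit: 12% of the $110,300 excess over $114,100 is $13,236 ≥ base, so the credit is $0.
Total: $624 + $1,775 + $0 = $2,399.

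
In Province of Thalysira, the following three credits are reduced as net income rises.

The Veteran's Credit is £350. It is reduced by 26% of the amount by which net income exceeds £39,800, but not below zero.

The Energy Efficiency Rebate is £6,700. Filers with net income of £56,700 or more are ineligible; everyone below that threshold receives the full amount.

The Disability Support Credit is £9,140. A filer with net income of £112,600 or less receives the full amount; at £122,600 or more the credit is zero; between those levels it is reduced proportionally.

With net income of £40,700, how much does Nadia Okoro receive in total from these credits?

Veteran's Credit: 26% of the £900 excess over £39,800 is £234; credit = £350 − £234 = £116.
Energy Efficiency Rebate: £40,700 is below the £56,700 cutoff, so the full £6,700 applies.
Disability Support Credit: £40,700 is at or below the £112,600 threshold, so the full £9,140 applies.
Total: £116 + £6,700 + £9,140 = £15,956.

£15,956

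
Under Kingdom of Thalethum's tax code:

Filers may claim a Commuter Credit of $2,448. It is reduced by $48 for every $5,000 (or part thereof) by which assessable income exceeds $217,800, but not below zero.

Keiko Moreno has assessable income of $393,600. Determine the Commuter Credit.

$720

Commuter Credit: income exceeds $217,800 by $175,800, which is 36 full-or-partial $5,000 increments; reduction = 36 × $48 = $1,728, leaving $720.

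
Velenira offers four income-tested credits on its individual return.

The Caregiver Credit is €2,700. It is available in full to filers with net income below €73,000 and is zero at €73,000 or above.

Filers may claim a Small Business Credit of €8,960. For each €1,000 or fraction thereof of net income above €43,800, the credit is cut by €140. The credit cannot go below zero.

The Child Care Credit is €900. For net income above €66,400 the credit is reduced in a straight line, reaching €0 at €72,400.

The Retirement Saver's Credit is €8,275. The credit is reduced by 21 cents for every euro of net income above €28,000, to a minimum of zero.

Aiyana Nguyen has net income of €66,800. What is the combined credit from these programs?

€9,407

Caregiver Credit: €66,800 is below the €73,000 cutoff, so the full €2,700 applies.
Small Business Credit: income exceeds €43,800 by €23,000, which is 23 full-or-partial €1,000 increments; reduction = 23 × €140 = €3,220, leaving €5,740.
Child Care Credit: €66,800 is €400 into a €6,000 phase-out range, leaving 5,600/6,000 of the credit: €900 × 5,600/6,000 = €840.
Retirement Saver's Credit: 21% of the €38,800 excess over €28,000 is €8,148; credit = €8,275 − €8,148 = €127.
Total: €2,700 + €5,740 + €840 + €127 = €9,407.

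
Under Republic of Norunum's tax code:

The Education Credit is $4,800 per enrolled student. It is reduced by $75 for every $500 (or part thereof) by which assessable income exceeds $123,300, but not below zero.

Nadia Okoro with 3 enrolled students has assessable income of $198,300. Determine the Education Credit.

Education Credit: base = 3 × $4,800 = $14,400. income exceeds $123,300 by $75,000, which is 150 full-or-partial $500 increments; reduction = 150 × $75 = $11,250, leaving $3,150.

$3,150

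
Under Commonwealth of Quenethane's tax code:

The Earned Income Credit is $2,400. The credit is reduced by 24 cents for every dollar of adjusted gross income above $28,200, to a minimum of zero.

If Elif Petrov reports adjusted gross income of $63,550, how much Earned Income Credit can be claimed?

Earned Income Credit: 24% of the $35,350 excess over $28,200 is $8,484 ≥ base, so the credit is $0.

$0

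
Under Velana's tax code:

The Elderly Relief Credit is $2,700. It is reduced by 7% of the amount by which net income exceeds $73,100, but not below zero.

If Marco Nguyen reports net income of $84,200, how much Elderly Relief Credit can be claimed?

$1,923

Elderly Relief Credit: 7% of the $11,100 excess over $73,100 is $777; credit = $2,700 − $777 = $1,923.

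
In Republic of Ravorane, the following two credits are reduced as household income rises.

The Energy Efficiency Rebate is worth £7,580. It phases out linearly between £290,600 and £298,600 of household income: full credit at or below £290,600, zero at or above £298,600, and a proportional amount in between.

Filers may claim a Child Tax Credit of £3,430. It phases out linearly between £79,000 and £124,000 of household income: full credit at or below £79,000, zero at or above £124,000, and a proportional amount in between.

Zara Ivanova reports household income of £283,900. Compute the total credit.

Energy Efficiency Rebate: £283,900 is at or below the £290,600 threshold, so the full £7,580 applies.
Child Tax Credit: £283,900 is at or above £124,000, so the credit is £0.
Total: £7,580 + £0 = £7,580.

£7,580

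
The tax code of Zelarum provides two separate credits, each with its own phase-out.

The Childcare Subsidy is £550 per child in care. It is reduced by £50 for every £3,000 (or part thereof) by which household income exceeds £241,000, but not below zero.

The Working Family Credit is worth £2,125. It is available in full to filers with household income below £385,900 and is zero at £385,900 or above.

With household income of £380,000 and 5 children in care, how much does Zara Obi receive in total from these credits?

£2,525

Childcare Subsidy: base = 5 × £550 = £2,750. income exceeds £241,000 by £139,000, which is 47 full-or-partial £3,000 increments; reduction = 47 × £50 = £2,350, leaving £400.
Working Family Credit: £380,000 is below the £385,900 cutoff, so the full £2,125 applies.
Total: £400 + £2,125 = £2,525.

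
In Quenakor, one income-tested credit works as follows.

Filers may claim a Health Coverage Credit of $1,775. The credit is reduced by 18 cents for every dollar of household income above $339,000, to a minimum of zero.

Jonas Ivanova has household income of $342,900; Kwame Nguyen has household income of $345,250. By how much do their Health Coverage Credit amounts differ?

$423

Jonas ($342,900): Health Coverage Credit: 18% of the $3,900 excess over $339,000 is $702; credit = $1,775 − $702 = $1,073.
Kwame ($345,250): Health Coverage Credit: 18% of the $6,250 excess over $339,000 is $1,125; credit = $1,775 − $1,125 = $650.
Difference: |$1,073 − $650| = $423.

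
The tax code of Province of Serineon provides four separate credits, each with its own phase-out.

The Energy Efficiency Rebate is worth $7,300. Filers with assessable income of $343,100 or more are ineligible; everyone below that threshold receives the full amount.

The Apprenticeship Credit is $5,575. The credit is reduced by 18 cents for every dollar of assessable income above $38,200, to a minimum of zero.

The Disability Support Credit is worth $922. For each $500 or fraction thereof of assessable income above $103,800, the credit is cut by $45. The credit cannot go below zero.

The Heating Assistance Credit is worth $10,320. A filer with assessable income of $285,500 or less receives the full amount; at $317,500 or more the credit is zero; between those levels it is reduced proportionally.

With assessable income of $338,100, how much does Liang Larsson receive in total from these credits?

$7,300

Energy Efficiency Rebate: $338,100 is below the $343,100 cutoff, so the full $7,300 applies.
Apprenticeship Credit: 18% of the $299,900 excess over $38,200 is $53,982 ≥ base, so the credit is $0.
Disability Support Credit: income exceeds $103,800 by $234,300 → 469 increments × $45 = $21,105 ≥ base, so the credit is $0.
Heating Assistance Credit: $338,100 is at or above $317,500, so the credit is $0.
Total: $7,300 + $0 + $0 + $0 = $7,300.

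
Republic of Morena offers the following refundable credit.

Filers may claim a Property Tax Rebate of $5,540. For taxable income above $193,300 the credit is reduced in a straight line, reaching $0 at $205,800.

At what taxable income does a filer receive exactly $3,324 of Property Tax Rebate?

$198,300

$3,324 is 3,324/5,540 of the full $5,540, so 2,216/5,540 of the $12,500 range has been used: income = $193,300 + $12,500 × 2,216/5,540 = $198,300.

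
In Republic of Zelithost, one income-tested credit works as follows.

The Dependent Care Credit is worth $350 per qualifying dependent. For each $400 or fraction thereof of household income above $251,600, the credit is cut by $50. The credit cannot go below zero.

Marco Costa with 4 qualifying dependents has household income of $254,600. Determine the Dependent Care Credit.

Dependent Care Credit: base = 4 × $350 = $1,400. income exceeds $251,600 by $3,000, which is 8 full-or-partial $400 increments; reduction = 8 × $50 = $400, leaving $1,000.

$1,000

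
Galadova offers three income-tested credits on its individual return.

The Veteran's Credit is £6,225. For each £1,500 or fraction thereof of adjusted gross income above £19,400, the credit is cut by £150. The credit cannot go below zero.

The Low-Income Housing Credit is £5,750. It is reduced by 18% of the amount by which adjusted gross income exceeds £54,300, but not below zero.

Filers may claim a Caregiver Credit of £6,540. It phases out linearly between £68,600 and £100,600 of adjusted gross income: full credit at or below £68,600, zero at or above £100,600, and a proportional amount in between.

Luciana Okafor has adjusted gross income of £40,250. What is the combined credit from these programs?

Veteran's Credit: income exceeds £19,400 by £20,850, which is 14 full-or-partial £1,500 increments; reduction = 14 × £150 = £2,100, leaving £4,125.
Low-Income Housing Credit: £40,250 is at or below the £54,300 threshold, so the full £5,750 applies.
Caregiver Credit: £40,250 is at or below the £68,600 threshold, so the full £6,540 applies.
Total: £4,125 + £5,750 + £6,540 = £16,415.

£16,415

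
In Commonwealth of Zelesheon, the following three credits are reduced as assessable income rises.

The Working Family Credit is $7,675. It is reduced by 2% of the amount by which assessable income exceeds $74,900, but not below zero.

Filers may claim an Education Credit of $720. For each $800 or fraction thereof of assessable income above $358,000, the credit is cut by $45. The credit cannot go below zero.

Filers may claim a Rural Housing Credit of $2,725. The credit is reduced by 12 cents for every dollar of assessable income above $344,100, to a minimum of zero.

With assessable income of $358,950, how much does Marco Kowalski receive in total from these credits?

$3,567

Working Family Credit: 2% of the $284,050 excess over $74,900 is $5,681; credit = $7,675 − $5,681 = $1,994.
Education Credit: income exceeds $358,000 by $950, which is 2 full-or-partial $800 increments; reduction = 2 × $45 = $90, leaving $630.
Rural Housing Credit: 12% of the $14,850 excess over $344,100 is $1,782; credit = $2,725 − $1,782 = $943.
Total: $1,994 + $630 + $943 = $3,567.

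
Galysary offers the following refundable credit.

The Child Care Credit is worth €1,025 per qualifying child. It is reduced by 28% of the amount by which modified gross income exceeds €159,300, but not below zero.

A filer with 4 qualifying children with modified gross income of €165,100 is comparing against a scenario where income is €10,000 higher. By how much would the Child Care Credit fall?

€2,476

At €165,100 — base = 4 × €1,025 = €4,100. 28% of the €5,800 excess over €159,300 is €1,624; credit = €4,100 − €1,624 = €2,476.
At €175,100 — base = 4 × €1,025 = €4,100. 28% of the €15,800 excess over €159,300 is €4,424 ≥ base, so the credit is €0.
Lost: €2,476 − €0 = €2,476.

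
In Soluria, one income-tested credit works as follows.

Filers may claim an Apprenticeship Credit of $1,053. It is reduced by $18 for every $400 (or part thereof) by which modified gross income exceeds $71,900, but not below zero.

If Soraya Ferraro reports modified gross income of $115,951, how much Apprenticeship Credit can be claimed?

Apprenticeship Credit: income exceeds $71,900 by $44,051 → 111 increments × $18 = $1,998 ≥ base, so the credit is $0.

$0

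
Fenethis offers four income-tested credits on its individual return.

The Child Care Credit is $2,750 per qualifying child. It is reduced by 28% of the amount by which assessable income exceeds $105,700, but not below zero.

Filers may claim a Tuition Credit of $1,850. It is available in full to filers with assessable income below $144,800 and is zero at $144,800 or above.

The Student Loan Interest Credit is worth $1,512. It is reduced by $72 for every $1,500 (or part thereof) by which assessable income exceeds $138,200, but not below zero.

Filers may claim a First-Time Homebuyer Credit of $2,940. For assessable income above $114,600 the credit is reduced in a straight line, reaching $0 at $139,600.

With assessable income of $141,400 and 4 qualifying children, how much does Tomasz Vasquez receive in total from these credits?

Child Care Credit: base = 4 × $2,750 = $11,000. 28% of the $35,700 excess over $105,700 is $9,996; credit = $11,000 − $9,996 = $1,004.
Tuition Credit: $141,400 is below the $144,800 cutoff, so the full $1,850 applies.
Student Loan Interest Credit: income exceeds $138,200 by $3,200, which is 3 full-or-partial $1,500 increments; reduction = 3 × $72 = $216, leaving $1,296.
First-Time Homebuyer Credit: $141,400 is at or above $139,600, so the credit is $0.
Total: $1,004 + $1,850 + $1,296 + $0 = $4,150.

$4,150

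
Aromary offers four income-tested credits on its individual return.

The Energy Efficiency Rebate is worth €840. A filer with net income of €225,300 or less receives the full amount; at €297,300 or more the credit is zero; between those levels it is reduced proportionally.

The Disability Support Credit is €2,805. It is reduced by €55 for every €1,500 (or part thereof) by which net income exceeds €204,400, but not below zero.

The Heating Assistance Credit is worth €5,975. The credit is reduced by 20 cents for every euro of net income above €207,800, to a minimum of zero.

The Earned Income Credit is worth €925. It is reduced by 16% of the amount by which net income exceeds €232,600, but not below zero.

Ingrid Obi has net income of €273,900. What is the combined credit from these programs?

Energy Efficiency Rebate: €273,900 is €48,600 into a €72,000 phase-out range, leaving 23,400/72,000 of the credit: €840 × 23,400/72,000 = €273.
Disability Support Credit: income exceeds €204,400 by €69,500, which is 47 full-or-partial €1,500 increments; reduction = 47 × €55 = €2,585, leaving €220.
Heating Assistance Credit: 20% of the €66,100 excess over €207,800 is €13,220 ≥ base, so the credit is €0.
Earned Income Credit: 16% of the €41,300 excess over €232,600 is €6,608 ≥ base, so the credit is €0.
Total: €273 + €220 + €0 + €0 = €493.

€493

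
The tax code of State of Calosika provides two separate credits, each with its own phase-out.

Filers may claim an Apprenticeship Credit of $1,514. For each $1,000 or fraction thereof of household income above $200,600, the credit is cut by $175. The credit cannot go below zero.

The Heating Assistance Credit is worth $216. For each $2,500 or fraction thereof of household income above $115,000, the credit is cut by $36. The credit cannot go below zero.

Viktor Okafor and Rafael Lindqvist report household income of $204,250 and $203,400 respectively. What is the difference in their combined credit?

Viktor ($204,250): Apprenticeship Credit: income exceeds $200,600 by $3,650, which is 4 full-or-partial $1,000 increments; reduction = 4 × $175 = $700, leaving $814. Heating Assistance Credit: income exceeds $115,000 by $89,250 → 36 increments × $36 = $1,296 ≥ base, so the credit is $0. total $814 + $0 = $814
Rafael ($203,400): Apprenticeship Credit: income exceeds $200,600 by $2,800, which is 3 full-or-partial $1,000 increments; reduction = 3 × $175 = $525, leaving $989. Heating Assistance Credit: income exceeds $115,000 by $88,400 → 36 increments × $36 = $1,296 ≥ base, so the credit is $0. total $989 + $0 = $989
Difference: |$814 − $989| = $175.

$175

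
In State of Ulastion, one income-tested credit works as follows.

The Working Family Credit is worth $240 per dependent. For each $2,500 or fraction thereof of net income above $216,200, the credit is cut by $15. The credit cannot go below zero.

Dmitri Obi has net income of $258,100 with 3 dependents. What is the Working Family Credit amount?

Working Family Credit: base = 3 × $240 = $720. income exceeds $216,200 by $41,900, which is 17 full-or-partial $2,500 increments; reduction = 17 × $15 = $255, leaving $465.

$465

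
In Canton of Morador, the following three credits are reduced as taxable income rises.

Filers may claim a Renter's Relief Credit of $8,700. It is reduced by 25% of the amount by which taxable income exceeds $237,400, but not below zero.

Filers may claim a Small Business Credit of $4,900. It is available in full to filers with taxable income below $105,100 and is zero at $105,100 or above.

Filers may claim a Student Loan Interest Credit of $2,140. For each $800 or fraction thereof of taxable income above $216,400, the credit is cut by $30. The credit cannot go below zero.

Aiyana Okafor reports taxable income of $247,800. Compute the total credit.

Renter's Relief Credit: 25% of the $10,400 excess over $237,400 is $2,600; credit = $8,700 − $2,600 = $6,100.
Small Business Credit: $247,800 meets or exceeds the $105,100 cutoff, so the credit is $0.
Student Loan Interest Credit: income exceeds $216,400 by $31,400, which is 40 full-or-partial $800 increments; reduction = 40 × $30 = $1,200, leaving $940.
Total: $6,100 + $0 + $940 = $7,040.

$7,040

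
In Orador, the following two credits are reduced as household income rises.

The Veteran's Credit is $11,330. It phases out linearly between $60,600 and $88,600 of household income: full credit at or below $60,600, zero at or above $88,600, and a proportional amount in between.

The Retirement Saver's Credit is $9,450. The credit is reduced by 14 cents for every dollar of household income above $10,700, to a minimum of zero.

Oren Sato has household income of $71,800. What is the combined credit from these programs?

$7,694

Veteran's Credit: $71,800 is $11,200 into a $28,000 phase-out range, leaving 16,800/28,000 of the credit: $11,330 × 16,800/28,000 = $6,798.
Retirement Saver's Credit: 14% of the $61,100 excess over $10,700 is $8,554; credit = $9,450 − $8,554 = $896.
Total: $6,798 + $896 = $7,694.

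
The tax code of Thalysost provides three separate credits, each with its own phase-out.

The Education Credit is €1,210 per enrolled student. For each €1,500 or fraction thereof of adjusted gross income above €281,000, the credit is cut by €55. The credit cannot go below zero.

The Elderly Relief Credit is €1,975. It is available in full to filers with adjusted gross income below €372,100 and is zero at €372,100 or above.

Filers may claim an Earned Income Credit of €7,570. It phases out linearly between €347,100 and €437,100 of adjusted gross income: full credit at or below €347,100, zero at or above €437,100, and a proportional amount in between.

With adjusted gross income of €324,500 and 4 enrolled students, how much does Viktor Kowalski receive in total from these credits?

Education Credit: base = 4 × €1,210 = €4,840. income exceeds €281,000 by €43,500, which is 29 full-or-partial €1,500 increments; reduction = 29 × €55 = €1,595, leaving €3,245.
Elderly Relief Credit: €324,500 is below the €372,100 cutoff, so the full €1,975 applies.
Earned Income Credit: €324,500 is at or below the €347,100 threshold, so the full €7,570 applies.
Total: €3,245 + €1,975 + €7,570 = €12,790.

€12,790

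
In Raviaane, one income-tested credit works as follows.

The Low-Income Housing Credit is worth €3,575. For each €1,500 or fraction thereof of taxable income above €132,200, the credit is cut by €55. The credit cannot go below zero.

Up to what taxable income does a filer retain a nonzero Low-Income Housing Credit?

After 64 increments the reduction is 64 × €55 = €3,520, leaving €55; one more increment wipes it out. Increment 64 ends at excess 64 × €1,500 = €96,000, so the highest qualifying income is €132,200 + €96,000 = €228,200.

€228,200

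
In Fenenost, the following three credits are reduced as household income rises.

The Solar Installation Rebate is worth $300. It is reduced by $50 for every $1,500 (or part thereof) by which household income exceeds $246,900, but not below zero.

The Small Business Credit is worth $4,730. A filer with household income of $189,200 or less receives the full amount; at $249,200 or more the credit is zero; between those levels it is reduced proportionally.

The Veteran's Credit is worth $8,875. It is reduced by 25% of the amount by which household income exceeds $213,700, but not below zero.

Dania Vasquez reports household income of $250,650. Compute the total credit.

$150

Solar Installation Rebate: income exceeds $246,900 by $3,750, which is 3 full-or-partial $1,500 increments; reduction = 3 × $50 = $150, leaving $150.
Small Business Credit: $250,650 is at or above $249,200, so the credit is $0.
Veteran's Credit: 25% of the $36,950 excess over $213,700 is $9,237.50 ≥ base, so the credit is $0.
Total: $150 + $0 + $0 = $150.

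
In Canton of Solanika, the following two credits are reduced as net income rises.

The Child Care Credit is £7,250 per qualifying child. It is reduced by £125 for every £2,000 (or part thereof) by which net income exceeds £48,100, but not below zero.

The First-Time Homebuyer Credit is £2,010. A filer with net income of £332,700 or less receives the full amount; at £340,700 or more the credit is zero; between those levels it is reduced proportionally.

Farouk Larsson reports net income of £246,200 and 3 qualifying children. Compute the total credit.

£11,260

Child Care Credit: base = 3 × £7,250 = £21,750. income exceeds £48,100 by £198,100, which is 100 full-or-partial £2,000 increments; reduction = 100 × £125 = £12,500, leaving £9,250.
First-Time Homebuyer Credit: £246,200 is at or below the £332,700 threshold, so the full £2,010 applies.
Total: £9,250 + £2,010 = £11,260.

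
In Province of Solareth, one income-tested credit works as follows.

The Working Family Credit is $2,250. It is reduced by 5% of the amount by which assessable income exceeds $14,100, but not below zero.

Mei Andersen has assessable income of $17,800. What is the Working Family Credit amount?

$2,065

Working Family Credit: 5% of the $3,700 excess over $14,100 is $185; credit = $2,250 − $185 = $2,065.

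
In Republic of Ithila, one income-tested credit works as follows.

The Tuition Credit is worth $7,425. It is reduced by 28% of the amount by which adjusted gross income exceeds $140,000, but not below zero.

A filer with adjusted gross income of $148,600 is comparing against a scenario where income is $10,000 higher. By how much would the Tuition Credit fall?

At $148,600 — 28% of the $8,600 excess over $140,000 is $2,408; credit = $7,425 − $2,408 = $5,017.
At $158,600 — 28% of the $18,600 excess over $140,000 is $5,208; credit = $7,425 − $5,208 = $2,217.
Lost: $5,017 − $2,217 = $2,800.

$2,800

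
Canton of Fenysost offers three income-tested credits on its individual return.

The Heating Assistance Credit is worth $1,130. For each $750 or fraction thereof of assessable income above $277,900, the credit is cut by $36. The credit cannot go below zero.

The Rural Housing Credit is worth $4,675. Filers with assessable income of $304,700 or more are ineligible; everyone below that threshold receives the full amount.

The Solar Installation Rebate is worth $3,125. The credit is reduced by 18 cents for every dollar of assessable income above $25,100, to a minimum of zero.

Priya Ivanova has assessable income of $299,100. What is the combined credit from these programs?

$4,761

Heating Assistance Credit: income exceeds $277,900 by $21,200, which is 29 full-or-partial $750 increments; reduction = 29 × $36 = $1,044, leaving $86.
Rural Housing Credit: $299,100 is below the $304,700 cutoff, so the full $4,675 applies.
Solar Installation Rebate: 18% of the $274,000 excess over $25,100 is $49,320 ≥ base, so the credit is $0.
Total: $86 + $4,675 + $0 = $4,761.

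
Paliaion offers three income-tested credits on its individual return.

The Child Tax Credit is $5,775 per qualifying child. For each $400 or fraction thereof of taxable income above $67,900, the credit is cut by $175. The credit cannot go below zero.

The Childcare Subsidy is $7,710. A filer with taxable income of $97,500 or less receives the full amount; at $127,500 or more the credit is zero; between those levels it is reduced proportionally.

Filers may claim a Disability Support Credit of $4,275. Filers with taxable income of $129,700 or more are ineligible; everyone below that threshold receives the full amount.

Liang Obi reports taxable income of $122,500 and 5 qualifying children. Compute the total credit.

Child Tax Credit: base = 5 × $5,775 = $28,875. income exceeds $67,900 by $54,600, which is 137 full-or-partial $400 increments; reduction = 137 × $175 = $23,975, leaving $4,900.
Childcare Subsidy: $122,500 is $25,000 into a $30,000 phase-out range, leaving 5,000/30,000 of the credit: $7,710 × 5,000/30,000 = $1,285.
Disability Support Credit: $122,500 is below the $129,700 cutoff, so the full $4,275 applies.
Total: $4,900 + $1,285 + $4,275 = $10,460.

$10,460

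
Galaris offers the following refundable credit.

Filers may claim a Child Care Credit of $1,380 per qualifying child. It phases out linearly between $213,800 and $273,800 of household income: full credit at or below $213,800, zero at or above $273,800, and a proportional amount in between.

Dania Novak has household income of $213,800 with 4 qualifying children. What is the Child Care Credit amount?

Child Care Credit: base = 4 × $1,380 = $5,520. $213,800 is at or below the $213,800 threshold, so the full $5,520 applies.

$5,520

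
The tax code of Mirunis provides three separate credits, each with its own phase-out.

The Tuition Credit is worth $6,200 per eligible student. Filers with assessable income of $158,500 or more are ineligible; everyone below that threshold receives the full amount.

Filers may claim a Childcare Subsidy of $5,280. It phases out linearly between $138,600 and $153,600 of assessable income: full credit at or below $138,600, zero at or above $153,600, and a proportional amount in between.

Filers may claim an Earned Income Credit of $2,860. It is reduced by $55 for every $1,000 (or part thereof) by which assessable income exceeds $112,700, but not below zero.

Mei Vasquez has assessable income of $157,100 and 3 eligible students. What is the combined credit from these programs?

Tuition Credit: base = 3 × $6,200 = $18,600. $157,100 is below the $158,500 cutoff, so the full $18,600 applies.
Childcare Subsidy: $157,100 is at or above $153,600, so the credit is $0.
Earned Income Credit: income exceeds $112,700 by $44,400, which is 45 full-or-partial $1,000 increments; reduction = 45 × $55 = $2,475, leaving $385.
Total: $18,600 + $0 + $385 = $18,985.

$18,985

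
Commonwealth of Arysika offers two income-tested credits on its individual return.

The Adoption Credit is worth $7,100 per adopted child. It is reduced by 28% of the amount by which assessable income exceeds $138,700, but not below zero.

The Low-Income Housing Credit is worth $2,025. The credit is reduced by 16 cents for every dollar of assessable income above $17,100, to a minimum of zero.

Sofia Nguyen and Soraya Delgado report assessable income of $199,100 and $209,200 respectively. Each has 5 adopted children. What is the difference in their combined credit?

Sofia ($199,100): Adoption Credit: base = 5 × $7,100 = $35,500. 28% of the $60,400 excess over $138,700 is $16,912; credit = $35,500 − $16,912 = $18,588. Low-Income Housing Credit: 16% of the $182,000 excess over $17,100 is $29,120 ≥ base, so the credit is $0. total $18,588 + $0 = $18,588
Soraya ($209,200): Adoption Credit: base = 5 × $7,100 = $35,500. 28% of the $70,500 excess over $138,700 is $19,740; credit = $35,500 − $19,740 = $15,760. Low-Income Housing Credit: 16% of the $192,100 excess over $17,100 is $30,736 ≥ base, so the credit is $0. total $15,760 + $0 = $15,760
Difference: |$18,588 − $15,760| = $2,828.

$2,828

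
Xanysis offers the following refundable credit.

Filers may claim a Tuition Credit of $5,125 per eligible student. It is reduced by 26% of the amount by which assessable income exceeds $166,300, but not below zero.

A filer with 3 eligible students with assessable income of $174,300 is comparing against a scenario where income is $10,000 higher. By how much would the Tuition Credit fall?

At $174,300 — base = 3 × $5,125 = $15,375. 26% of the $8,000 excess over $166,300 is $2,080; credit = $15,375 − $2,080 = $13,295.
At $184,300 — base = 3 × $5,125 = $15,375. 26% of the $18,000 excess over $166,300 is $4,680; credit = $15,375 − $4,680 = $10,695.
Lost: $13,295 − $10,695 = $2,600.

$2,600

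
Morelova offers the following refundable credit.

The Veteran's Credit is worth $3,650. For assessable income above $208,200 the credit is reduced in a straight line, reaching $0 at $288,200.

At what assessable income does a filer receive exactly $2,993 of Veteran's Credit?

$2,993 is 2,993/3,650 of the full $3,650, so 657/3,650 of the $80,000 range has been used: income = $208,200 + $80,000 × 657/3,650 = $222,600.

$222,600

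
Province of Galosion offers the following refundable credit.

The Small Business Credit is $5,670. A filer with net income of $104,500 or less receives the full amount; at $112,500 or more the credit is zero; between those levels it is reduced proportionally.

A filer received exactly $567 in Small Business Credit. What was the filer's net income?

$567 is 567/5,670 of the full $5,670, so 5,103/5,670 of the $8,000 range has been used: income = $104,500 + $8,000 × 5,103/5,670 = $111,700.

$111,700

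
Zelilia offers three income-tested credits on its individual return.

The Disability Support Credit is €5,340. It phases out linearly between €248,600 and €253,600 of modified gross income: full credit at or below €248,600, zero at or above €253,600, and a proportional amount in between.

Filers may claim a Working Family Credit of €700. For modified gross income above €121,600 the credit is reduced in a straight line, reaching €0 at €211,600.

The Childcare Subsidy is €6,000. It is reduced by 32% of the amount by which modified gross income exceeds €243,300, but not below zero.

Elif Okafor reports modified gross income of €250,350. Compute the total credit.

€7,215

Disability Support Credit: €250,350 is €1,750 into a €5,000 phase-out range, leaving 3,250/5,000 of the credit: €5,340 × 3,250/5,000 = €3,471.
Working Family Credit: €250,350 is at or above €211,600, so the credit is €0.
Childcare Subsidy: 32% of the €7,050 excess over €243,300 is €2,256; credit = €6,000 − €2,256 = €3,744.
Total: €3,471 + €0 + €3,744 = €7,215.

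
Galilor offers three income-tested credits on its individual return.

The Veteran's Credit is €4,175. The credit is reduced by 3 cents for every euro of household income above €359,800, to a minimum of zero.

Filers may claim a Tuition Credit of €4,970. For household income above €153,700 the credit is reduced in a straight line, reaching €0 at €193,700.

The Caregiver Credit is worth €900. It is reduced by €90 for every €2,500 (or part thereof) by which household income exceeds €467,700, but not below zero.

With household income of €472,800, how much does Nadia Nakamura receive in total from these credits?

€1,415

Veteran's Credit: 3% of the €113,000 excess over €359,800 is €3,390; credit = €4,175 − €3,390 = €785.
Tuition Credit: €472,800 is at or above €193,700, so the credit is €0.
Caregiver Credit: income exceeds €467,700 by €5,100, which is 3 full-or-partial €2,500 increments; reduction = 3 × €90 = €270, leaving €630.
Total: €785 + €0 + €630 = €1,415.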